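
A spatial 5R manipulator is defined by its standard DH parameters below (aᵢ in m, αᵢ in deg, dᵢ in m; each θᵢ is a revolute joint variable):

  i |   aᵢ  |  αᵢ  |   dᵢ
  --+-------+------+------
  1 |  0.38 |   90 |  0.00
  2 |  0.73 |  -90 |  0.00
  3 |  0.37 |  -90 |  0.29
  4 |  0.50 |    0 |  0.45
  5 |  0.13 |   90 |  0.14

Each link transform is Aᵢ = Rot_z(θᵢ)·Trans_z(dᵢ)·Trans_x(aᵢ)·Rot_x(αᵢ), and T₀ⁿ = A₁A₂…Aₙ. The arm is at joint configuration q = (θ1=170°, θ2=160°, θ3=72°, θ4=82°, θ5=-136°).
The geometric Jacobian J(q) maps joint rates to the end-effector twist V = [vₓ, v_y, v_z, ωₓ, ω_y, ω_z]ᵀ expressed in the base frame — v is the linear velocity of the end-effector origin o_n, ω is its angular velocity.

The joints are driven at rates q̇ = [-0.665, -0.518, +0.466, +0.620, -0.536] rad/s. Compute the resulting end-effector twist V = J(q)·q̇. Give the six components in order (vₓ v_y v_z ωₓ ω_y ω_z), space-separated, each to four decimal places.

-0.8443 0.6982 0.0499 -0.0114 -0.5503 -1.1302

o_n = [-0.2209, -0.6445, 0.2062]
J₁: ẑ×o_n = [0.6445, -0.2209, 0.0000], ω = ẑ
J2: z=[0.1736, 0.9848, 0.0000] o=[-0.3742, 0.0660, 0.0000] → [0.2031, -0.0358, -0.2743, 0.1736, 0.9848, 0.0000]
J3: z=[0.3368, -0.0594, -0.9397] o=[0.3013, -0.0531, 0.2497] → [-0.5531, 0.5054, -0.2302, 0.3368, -0.0594, -0.9397]
J4: z=[-0.9338, -0.1491, -0.3253] o=[0.4437, -0.4356, 0.0163] → [-0.0963, 0.3936, 0.0960, -0.9338, -0.1491, -0.3253]
J5: z=[-0.9338, -0.1491, -0.3253] o=[-0.1349, -0.5419, 0.3425] → [-0.0130, -0.0993, 0.0829, -0.9338, -0.1491, -0.3253]
V = J·q̇ = [-0.8443, 0.6982, 0.0499, -0.0114, -0.5503, -1.1302]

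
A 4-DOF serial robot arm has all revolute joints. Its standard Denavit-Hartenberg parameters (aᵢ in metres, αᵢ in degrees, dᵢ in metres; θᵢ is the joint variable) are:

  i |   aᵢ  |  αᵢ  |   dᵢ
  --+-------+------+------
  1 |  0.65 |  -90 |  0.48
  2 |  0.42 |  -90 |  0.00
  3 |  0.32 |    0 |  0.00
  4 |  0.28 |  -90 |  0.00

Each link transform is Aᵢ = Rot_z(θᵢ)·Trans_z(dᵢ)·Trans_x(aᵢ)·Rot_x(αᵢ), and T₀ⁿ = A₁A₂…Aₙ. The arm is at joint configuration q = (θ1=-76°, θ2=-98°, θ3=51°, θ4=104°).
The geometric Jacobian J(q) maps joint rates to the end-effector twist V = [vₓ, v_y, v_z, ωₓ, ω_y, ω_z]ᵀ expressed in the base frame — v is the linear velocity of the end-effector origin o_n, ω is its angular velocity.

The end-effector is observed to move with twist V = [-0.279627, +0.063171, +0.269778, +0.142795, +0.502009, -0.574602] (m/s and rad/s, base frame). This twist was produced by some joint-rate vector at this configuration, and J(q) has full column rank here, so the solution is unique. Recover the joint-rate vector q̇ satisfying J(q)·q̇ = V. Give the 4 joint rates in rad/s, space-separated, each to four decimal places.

-0.5110 0.2600 -0.8240 0.3670

o_n = [-0.2112, -0.6698, 0.8440]
J₁: ẑ×o_n = [0.6698, -0.2112, 0.0000], ω = ẑ
J2: z=[0.9703, 0.2419, 0.0000] o=[0.1572, -0.6307, 0.4800] → [0.0881, -0.3532, 0.0512, 0.9703, 0.2419, 0.0000]
J3: z=[0.2396, -0.9609, 0.1392] o=[0.1431, -0.5740, 0.8959] → [0.0632, -0.0369, -0.3634, 0.2396, -0.9609, 0.1392]
J4: z=[0.2396, -0.9609, 0.1392] o=[-0.1050, -0.6069, 1.0953] → [0.2502, 0.0454, -0.1172, 0.2396, -0.9609, 0.1392]
q̇ = J⁺·V = [-0.5110, 0.2600, -0.8240, 0.3670]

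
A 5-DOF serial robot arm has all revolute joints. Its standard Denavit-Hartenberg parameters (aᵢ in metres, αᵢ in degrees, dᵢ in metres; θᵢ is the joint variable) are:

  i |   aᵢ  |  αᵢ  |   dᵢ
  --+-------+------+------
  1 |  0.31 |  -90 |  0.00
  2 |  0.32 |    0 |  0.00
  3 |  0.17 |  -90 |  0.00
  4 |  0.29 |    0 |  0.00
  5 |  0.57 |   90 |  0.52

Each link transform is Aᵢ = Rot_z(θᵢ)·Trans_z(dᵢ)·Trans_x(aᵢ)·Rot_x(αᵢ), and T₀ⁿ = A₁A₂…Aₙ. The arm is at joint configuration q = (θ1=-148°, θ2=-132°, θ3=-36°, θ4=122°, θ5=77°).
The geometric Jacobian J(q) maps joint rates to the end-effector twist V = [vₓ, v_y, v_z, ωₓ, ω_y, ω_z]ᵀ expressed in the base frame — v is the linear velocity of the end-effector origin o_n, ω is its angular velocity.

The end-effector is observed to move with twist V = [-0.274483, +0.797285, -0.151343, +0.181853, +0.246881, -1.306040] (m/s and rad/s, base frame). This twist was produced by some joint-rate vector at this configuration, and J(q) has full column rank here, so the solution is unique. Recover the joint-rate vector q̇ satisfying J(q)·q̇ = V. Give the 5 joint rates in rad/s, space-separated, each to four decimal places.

0.0350 -0.9540 0.8410 -0.7010 -0.6700

o_n = [-0.6385, -0.3278, 0.6378]
J₁: ẑ×o_n = [0.3278, -0.6385, 0.0000], ω = ẑ
J2: z=[0.5299, -0.8480, 0.0000] o=[-0.2629, -0.1643, 0.0000] → [-0.5409, -0.3380, -0.4052, 0.5299, -0.8480, 0.0000]
J3: z=[0.5299, -0.8480, 0.0000] o=[-0.0813, -0.0508, 0.2378] → [-0.3392, -0.2120, -0.6193, 0.5299, -0.8480, 0.0000]
J4: z=[-0.1763, -0.1102, 0.9781] o=[0.0597, 0.0373, 0.2732] → [0.3170, -0.6187, -0.0125, -0.1763, -0.1102, 0.9781]
J5: z=[-0.1763, -0.1102, 0.9781] o=[-0.1981, 0.1662, 0.2412] → [0.4395, -0.3609, 0.0386, -0.1763, -0.1102, 0.9781]
q̇ = J⁺·V = [0.0350, -0.9540, 0.8410, -0.7010, -0.6700]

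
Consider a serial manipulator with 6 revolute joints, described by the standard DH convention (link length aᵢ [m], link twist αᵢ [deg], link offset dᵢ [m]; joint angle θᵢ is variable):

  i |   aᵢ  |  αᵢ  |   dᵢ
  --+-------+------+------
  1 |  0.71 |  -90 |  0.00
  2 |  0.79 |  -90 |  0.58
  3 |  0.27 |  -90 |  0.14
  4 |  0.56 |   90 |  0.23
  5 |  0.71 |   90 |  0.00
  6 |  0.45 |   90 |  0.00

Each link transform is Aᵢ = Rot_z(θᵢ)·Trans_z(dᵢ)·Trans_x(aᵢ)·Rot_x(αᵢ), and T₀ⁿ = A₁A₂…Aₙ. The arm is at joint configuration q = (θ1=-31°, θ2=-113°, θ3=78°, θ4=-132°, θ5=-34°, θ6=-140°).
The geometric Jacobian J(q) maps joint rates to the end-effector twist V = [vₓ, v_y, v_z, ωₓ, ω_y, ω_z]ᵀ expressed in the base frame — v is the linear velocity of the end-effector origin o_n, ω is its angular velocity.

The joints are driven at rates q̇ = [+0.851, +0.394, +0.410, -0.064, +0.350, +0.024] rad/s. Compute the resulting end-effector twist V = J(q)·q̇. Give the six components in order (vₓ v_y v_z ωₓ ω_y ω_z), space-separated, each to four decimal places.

o_n = [1.4705, -0.1077, 1.0672]
J₁: ẑ×o_n = [0.1077, 1.4705, -0.0000], ω = ẑ
J2: z=[0.5150, 0.8572, 0.0000] o=[0.6086, -0.3657, 0.0000] → [0.9148, -0.5497, -0.6059, 0.5150, 0.8572, 0.0000]
J3: z=[0.7890, -0.4741, 0.3907] o=[0.6427, 0.2905, 0.7272] → [-0.0056, 0.0552, 0.0783, 0.7890, -0.4741, 0.3907]
J4: z=[0.2205, -0.3751, -0.9004] o=[0.5984, 0.0090, 0.8336] → [-0.1927, -0.8368, 0.3014, 0.2205, -0.3751, -0.9004]
J5: z=[-0.1018, 0.9092, -0.4037] o=[1.1923, 0.0239, 0.7174] → [0.2649, -0.0767, -0.2395, -0.1018, 0.9092, -0.4037]
J6: z=[-0.7253, 0.2099, 0.6557] o=[1.6757, 0.2792, 1.1704] → [0.2321, -0.2094, 0.3237, -0.7253, 0.2099, 0.6557]
V = J·q̇ = [0.5604, 1.0791, -0.3020, 0.4593, 0.4906, 0.9433]

0.5604 1.0791 -0.3020 0.4593 0.4906 0.9433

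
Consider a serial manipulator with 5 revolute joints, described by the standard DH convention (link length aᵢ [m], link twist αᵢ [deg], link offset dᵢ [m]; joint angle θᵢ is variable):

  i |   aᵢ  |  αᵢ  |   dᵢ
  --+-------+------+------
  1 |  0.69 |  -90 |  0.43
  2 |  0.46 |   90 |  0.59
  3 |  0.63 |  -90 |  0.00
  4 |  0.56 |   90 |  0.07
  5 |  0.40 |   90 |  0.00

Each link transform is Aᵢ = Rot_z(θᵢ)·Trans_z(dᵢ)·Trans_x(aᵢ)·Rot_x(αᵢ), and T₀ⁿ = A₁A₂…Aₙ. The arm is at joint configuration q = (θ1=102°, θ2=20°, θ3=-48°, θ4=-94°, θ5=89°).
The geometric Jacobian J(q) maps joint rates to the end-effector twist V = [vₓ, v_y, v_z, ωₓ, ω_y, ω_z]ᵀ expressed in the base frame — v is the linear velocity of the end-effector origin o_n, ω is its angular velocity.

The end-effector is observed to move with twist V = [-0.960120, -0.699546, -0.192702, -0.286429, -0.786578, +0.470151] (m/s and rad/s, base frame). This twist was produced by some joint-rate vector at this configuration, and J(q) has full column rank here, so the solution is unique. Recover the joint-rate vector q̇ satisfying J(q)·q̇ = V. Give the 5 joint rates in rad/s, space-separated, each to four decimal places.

o_n = [-0.8745, 1.8743, 0.5496]
J₁: ẑ×o_n = [-1.8743, -0.8745, 0.0000], ω = ẑ
J2: z=[-0.9781, -0.2079, 0.0000] o=[-0.1435, 0.6749, 0.4300] → [-0.0249, 0.1170, -1.3251, -0.9781, -0.2079, 0.0000]
J3: z=[-0.0711, 0.3345, 0.9397] o=[-0.8104, 0.9751, 0.2727] → [-0.7523, -0.0405, -0.0425, -0.0711, 0.3345, 0.9397]
J4: z=[-0.7997, 0.5439, -0.2542] o=[-0.4348, 1.4599, 0.1285] → [0.3344, 0.4485, -0.0923, -0.7997, 0.5439, -0.2542]
J5: z=[-0.5898, -0.7910, 0.1627] o=[-0.5538, 1.6548, 0.6446] → [0.0394, -0.1082, -0.3831, -0.5898, -0.7910, 0.1627]
q̇ = J⁺·V = [0.6550, -0.0610, -0.3620, -0.1110, 0.7810]

0.6550 -0.0610 -0.3620 -0.1110 0.7810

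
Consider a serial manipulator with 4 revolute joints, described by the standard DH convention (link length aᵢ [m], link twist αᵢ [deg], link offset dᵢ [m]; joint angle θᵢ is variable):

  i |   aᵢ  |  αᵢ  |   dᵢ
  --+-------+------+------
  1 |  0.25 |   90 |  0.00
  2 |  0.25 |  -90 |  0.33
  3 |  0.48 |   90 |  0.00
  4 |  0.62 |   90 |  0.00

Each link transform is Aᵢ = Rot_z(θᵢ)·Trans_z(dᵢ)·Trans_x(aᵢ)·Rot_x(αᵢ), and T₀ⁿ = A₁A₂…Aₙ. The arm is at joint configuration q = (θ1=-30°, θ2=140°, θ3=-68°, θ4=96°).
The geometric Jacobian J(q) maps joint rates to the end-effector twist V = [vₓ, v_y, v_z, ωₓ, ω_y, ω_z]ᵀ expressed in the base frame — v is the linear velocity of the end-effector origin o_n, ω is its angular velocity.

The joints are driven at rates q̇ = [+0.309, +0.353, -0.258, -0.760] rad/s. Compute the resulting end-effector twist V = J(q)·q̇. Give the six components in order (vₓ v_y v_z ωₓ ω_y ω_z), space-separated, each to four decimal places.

o_n = [-0.7533, -0.3907, -0.2117]
J₁: ẑ×o_n = [0.3907, -0.7533, 0.0000], ω = ẑ
J2: z=[-0.5000, -0.8660, 0.0000] o=[0.2165, -0.1250, 0.0000] → [0.1833, -0.1058, -0.7070, -0.5000, -0.8660, 0.0000]
J3: z=[-0.5567, 0.3214, -0.7660] o=[-0.1143, -0.3150, 0.1607] → [-0.1776, 0.2821, 0.2474, -0.5567, 0.3214, -0.7660]
J4: z=[0.4278, -0.6796, -0.5960] o=[-0.4562, -0.6316, 0.2763] → [0.4752, 0.3858, -0.0988, 0.4278, -0.6796, -0.5960]
V = J·q̇ = [-0.1299, -0.6361, -0.2383, -0.3580, 0.1278, 0.9596]

-0.1299 -0.6361 -0.2383 -0.3580 0.1278 0.9596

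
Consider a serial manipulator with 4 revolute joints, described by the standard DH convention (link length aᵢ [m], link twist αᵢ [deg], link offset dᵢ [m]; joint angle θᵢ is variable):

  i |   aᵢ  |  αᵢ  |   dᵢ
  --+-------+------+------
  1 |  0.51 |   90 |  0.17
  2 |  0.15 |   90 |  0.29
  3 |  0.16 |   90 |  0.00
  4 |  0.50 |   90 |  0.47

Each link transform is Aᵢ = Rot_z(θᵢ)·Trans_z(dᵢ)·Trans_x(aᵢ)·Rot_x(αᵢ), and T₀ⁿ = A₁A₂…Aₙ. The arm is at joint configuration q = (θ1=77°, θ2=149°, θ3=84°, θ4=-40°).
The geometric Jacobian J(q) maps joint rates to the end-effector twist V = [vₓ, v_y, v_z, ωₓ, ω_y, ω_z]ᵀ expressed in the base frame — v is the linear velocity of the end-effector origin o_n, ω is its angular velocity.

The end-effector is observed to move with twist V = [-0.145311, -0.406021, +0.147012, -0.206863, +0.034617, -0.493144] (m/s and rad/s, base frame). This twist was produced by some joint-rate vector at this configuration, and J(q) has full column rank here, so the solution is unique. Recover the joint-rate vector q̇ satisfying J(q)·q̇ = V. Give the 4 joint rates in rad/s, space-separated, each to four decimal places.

-0.6630 -0.1990 0.1390 0.0990

o_n = [0.7084, -0.4031, 0.2417]
J₁: ẑ×o_n = [0.4031, 0.7084, -0.0000], ω = ẑ
J2: z=[0.9744, -0.2250, 0.0000] o=[0.1147, 0.4969, 0.1700] → [-0.0161, -0.0699, -0.7434, 0.9744, -0.2250, 0.0000]
J3: z=[0.1159, 0.5018, 0.8572] o=[0.3684, 0.3064, 0.2473] → [0.6054, 0.2921, -0.2528, 0.1159, 0.5018, 0.8572]
J4: z=[-0.2936, -0.8071, 0.5122] o=[0.5202, 0.2566, 0.2559] → [0.3493, 0.0923, 0.3456, -0.2936, -0.8071, 0.5122]
q̇ = J⁺·V = [-0.6630, -0.1990, 0.1390, 0.0990]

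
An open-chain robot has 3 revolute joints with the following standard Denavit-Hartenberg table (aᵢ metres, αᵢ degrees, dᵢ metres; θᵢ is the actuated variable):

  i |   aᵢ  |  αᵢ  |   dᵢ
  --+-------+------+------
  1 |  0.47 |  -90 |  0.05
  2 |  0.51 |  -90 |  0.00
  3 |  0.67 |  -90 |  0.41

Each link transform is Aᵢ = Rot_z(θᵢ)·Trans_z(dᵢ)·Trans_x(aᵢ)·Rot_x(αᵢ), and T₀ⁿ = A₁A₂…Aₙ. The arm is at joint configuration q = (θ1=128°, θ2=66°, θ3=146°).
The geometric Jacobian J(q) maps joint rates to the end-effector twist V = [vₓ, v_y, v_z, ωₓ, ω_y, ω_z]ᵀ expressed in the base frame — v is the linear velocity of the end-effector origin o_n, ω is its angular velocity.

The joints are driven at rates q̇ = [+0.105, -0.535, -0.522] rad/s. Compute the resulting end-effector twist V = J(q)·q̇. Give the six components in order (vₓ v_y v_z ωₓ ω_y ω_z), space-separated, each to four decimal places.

o_n = [0.2479, 0.2913, -0.0752]
J₁: ẑ×o_n = [-0.2913, 0.2479, 0.0000], ω = ẑ
J2: z=[-0.7880, -0.6157, 0.0000] o=[-0.2894, 0.3704, 0.0500] → [0.0771, -0.0987, 0.3930, -0.7880, -0.6157, 0.0000]
J3: z=[0.5624, -0.7199, -0.4067] o=[-0.4171, 0.5338, -0.4159] → [-0.3439, -0.4621, 0.3423, 0.5624, -0.7199, -0.4067]
V = J·q̇ = [0.1077, 0.3200, -0.3889, 0.1280, 0.7052, 0.3173]

0.1077 0.3200 -0.3889 0.1280 0.7052 0.3173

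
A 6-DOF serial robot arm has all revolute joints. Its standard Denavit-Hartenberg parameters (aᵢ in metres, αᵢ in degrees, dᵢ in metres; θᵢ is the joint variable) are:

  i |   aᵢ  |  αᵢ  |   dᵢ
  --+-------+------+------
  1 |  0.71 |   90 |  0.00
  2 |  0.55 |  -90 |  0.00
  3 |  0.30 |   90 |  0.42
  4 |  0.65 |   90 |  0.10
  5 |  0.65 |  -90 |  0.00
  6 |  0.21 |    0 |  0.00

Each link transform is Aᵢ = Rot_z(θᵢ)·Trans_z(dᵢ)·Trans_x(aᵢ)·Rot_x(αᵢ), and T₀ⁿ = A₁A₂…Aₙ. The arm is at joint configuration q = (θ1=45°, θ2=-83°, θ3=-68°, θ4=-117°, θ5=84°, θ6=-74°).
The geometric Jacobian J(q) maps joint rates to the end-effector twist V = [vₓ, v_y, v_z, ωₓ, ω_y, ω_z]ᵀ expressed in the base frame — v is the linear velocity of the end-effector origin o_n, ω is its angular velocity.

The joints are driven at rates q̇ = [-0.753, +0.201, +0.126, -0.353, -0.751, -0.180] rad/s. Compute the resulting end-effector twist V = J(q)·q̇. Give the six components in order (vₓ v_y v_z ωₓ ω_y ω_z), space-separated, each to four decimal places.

o_n = [0.4611, 0.3086, 0.2553]
J₁: ẑ×o_n = [-0.3086, 0.4611, 0.0000], ω = ẑ
J2: z=[0.7071, -0.7071, 0.0000] o=[0.5020, 0.5020, 0.0000] → [-0.1805, -0.1805, -0.1658, 0.7071, -0.7071, 0.0000]
J3: z=[0.7018, 0.7018, 0.1219] o=[0.5494, 0.5494, -0.5459] → [0.5917, -0.5731, -0.1070, 0.7018, 0.7018, 0.1219]
J4: z=[0.1850, -0.3448, 0.9203] o=[1.0506, 0.6572, -0.6063] → [0.0238, -0.7019, -0.2678, 0.1850, -0.3448, 0.9203]
J5: z=[-0.2943, 0.8740, 0.3866] o=[0.4596, 0.4002, -0.4751] → [0.6738, 0.2155, 0.0257, -0.2943, 0.8740, 0.3866]
J6: z=[0.9518, 0.3044, 0.0363] o=[0.5155, 0.1541, 0.1239] → [0.0344, -0.1270, 0.1636, 0.9518, 0.3044, 0.0363]
V = J·q̇ = [-0.2500, -0.3469, -0.0011, 0.2149, -0.6432, -1.3594]

-0.2500 -0.3469 -0.0011 0.2149 -0.6432 -1.3594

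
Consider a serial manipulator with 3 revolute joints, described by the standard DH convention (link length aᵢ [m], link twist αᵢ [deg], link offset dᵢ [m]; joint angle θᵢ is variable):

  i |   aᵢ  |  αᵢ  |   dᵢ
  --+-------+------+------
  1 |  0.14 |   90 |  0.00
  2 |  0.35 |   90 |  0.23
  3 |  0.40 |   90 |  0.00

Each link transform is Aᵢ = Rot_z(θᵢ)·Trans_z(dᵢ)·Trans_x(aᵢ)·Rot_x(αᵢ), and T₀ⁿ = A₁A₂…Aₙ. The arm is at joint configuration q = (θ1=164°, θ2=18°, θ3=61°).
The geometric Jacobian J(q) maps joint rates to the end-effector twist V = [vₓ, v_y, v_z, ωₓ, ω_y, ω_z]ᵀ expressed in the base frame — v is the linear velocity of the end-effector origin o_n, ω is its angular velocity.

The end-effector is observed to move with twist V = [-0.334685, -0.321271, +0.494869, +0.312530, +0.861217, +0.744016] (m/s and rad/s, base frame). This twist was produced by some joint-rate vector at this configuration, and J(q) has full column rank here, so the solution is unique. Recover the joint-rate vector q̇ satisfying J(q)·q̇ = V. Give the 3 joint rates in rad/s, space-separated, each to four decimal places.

0.5500 0.9140 -0.2040

o_n = [-0.4720, 0.7386, 0.1681]
J₁: ẑ×o_n = [-0.7386, -0.4720, 0.0000], ω = ẑ
J2: z=[0.2756, 0.9613, 0.0000] o=[-0.1346, 0.0386, 0.0000] → [0.1616, -0.0463, 0.5173, 0.2756, 0.9613, 0.0000]
J3: z=[-0.2970, 0.0852, -0.9511] o=[-0.3912, 0.3514, 0.1082] → [0.3733, 0.0947, -0.1081, -0.2970, 0.0852, -0.9511]
q̇ = J⁺·V = [0.5500, 0.9140, -0.2040]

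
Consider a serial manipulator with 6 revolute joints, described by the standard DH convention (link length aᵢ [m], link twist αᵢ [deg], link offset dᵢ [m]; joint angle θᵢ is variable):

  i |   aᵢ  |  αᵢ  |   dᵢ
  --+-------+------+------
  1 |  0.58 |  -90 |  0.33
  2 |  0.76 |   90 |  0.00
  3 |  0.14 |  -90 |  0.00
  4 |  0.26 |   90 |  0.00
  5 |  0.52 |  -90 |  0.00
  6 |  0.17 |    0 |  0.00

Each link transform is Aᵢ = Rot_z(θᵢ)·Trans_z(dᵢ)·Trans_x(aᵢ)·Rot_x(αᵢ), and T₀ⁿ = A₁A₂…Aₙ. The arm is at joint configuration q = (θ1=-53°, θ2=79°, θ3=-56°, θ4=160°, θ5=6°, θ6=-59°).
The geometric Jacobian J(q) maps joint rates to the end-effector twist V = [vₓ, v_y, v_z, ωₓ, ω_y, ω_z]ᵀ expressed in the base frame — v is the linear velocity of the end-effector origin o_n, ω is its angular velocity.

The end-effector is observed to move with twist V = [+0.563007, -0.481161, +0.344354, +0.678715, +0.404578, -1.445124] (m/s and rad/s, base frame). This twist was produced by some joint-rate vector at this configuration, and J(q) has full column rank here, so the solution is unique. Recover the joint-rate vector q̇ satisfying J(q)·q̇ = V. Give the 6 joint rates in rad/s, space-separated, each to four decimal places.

o_n = [0.5873, 0.1369, -0.2087]
J₁: ẑ×o_n = [-0.1369, 0.5873, 0.0000], ω = ẑ
J2: z=[0.7986, 0.6018, 0.0000] o=[0.3491, -0.4632, 0.3300] → [-0.3242, 0.4302, 0.3359, 0.7986, 0.6018, 0.0000]
J3: z=[0.5908, -0.7840, 0.1908] o=[0.4363, -0.5790, -0.4160] → [-0.2992, -0.0937, 0.5413, 0.5908, -0.7840, 0.1908]
J4: z=[0.5418, 0.2102, -0.8138] o=[0.3526, -0.6608, -0.4929] → [0.7089, -0.3449, 0.3829, 0.5418, 0.2102, -0.8138]
J5: z=[-0.7596, 0.5369, -0.3670] o=[0.4462, -0.4484, -0.3757] → [0.3045, 0.0751, -0.5203, -0.7596, 0.5369, -0.3670]
J6: z=[0.5012, 0.1236, -0.8564] o=[0.6617, -0.0144, -0.1870] → [0.1269, 0.0746, 0.0850, 0.5012, 0.1236, -0.8564]
q̇ = J⁺·V = [-0.6390, 0.2720, -0.0720, 0.7190, 0.0070, 0.2390]

-0.6390 0.2720 -0.0720 0.7190 0.0070 0.2390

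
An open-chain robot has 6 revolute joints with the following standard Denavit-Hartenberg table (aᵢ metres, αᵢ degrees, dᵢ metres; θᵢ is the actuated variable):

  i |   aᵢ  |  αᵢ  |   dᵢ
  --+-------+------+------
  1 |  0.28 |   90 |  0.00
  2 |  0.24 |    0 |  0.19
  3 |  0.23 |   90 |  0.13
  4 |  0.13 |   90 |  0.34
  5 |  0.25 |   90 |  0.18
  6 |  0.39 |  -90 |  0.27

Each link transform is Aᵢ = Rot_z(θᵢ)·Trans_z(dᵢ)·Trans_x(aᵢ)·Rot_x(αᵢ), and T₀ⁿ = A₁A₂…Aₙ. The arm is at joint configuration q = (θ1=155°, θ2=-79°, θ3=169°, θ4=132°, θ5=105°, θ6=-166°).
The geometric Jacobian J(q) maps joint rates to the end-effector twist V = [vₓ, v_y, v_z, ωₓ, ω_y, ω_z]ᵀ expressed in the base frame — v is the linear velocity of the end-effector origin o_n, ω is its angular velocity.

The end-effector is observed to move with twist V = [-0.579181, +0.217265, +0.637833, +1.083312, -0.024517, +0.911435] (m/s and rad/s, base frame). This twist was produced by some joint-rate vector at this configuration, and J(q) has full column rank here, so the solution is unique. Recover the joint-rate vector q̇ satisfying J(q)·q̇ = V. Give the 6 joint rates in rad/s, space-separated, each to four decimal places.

o_n = [-0.2617, 0.8860, -0.2257]
J₁: ẑ×o_n = [-0.8860, -0.2617, 0.0000], ω = ẑ
J2: z=[0.4226, 0.9063, 0.0000] o=[-0.2538, 0.1183, 0.0000] → [-0.2045, 0.0954, 0.3316, 0.4226, 0.9063, 0.0000]
J3: z=[0.4226, 0.9063, 0.0000] o=[-0.2150, 0.3099, -0.2356] → [0.0090, -0.0042, 0.2858, 0.4226, 0.9063, 0.0000]
J4: z=[-0.9063, 0.4226, -0.0000] o=[-0.1600, 0.4277, -0.0056] → [-0.0930, -0.1995, -0.3724, -0.9063, 0.4226, -0.0000]
J5: z=[0.2828, 0.6064, 0.7431] o=[-0.4273, 0.6590, -0.0926] → [-0.2495, 0.1607, -0.0362, 0.2828, 0.6064, 0.7431]
J6: z=[0.0688, 0.7600, -0.6463] o=[-0.6156, 0.8266, 0.0845] → [-0.1973, -0.2074, -0.2649, 0.0688, 0.7600, -0.6463]
q̇ = J⁺·V = [0.5710, 0.9230, -0.3260, -0.8990, 0.1450, -0.3600]

0.5710 0.9230 -0.3260 -0.8990 0.1450 -0.3600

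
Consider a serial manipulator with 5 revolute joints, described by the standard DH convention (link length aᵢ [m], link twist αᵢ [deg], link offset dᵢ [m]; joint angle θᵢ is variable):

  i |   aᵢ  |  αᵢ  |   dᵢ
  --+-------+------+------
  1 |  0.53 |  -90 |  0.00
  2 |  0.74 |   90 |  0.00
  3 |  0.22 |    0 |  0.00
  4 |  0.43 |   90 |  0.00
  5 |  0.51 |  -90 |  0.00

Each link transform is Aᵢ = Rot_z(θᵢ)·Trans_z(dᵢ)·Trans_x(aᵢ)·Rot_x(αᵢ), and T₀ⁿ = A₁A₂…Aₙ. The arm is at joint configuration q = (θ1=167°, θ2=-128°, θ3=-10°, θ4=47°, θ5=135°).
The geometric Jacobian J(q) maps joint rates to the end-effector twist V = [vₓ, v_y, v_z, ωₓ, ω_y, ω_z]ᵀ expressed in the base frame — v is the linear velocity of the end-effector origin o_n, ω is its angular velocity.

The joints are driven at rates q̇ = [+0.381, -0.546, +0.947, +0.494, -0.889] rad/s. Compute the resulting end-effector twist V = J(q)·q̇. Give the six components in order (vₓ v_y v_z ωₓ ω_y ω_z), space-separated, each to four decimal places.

0.6177 -0.4856 -0.5099 0.7486 -0.3411 -0.9278

o_n = [0.3668, -0.0883, 0.5755]
J₁: ẑ×o_n = [0.0883, 0.3668, -0.0000], ω = ẑ
J2: z=[-0.2250, -0.9744, 0.0000] o=[-0.5164, 0.1192, 0.0000] → [-0.5607, 0.1295, 0.9073, -0.2250, -0.9744, 0.0000]
J3: z=[0.7678, -0.1773, -0.6157] o=[-0.0725, 0.0167, 0.5831] → [-0.0633, -0.2646, -0.0028, 0.7678, -0.1773, -0.6157]
J4: z=[0.7678, -0.1773, -0.6157] o=[0.0661, 0.0240, 0.7539] → [-0.0375, -0.0482, -0.0329, 0.7678, -0.1773, -0.6157]
J5: z=[0.5407, 0.6948, 0.4742] o=[0.2139, -0.2758, 1.0245] → [-0.4008, 0.3153, -0.0049, 0.5407, 0.6948, 0.4742]
V = J·q̇ = [0.6177, -0.4856, -0.5099, 0.7486, -0.3411, -0.9278]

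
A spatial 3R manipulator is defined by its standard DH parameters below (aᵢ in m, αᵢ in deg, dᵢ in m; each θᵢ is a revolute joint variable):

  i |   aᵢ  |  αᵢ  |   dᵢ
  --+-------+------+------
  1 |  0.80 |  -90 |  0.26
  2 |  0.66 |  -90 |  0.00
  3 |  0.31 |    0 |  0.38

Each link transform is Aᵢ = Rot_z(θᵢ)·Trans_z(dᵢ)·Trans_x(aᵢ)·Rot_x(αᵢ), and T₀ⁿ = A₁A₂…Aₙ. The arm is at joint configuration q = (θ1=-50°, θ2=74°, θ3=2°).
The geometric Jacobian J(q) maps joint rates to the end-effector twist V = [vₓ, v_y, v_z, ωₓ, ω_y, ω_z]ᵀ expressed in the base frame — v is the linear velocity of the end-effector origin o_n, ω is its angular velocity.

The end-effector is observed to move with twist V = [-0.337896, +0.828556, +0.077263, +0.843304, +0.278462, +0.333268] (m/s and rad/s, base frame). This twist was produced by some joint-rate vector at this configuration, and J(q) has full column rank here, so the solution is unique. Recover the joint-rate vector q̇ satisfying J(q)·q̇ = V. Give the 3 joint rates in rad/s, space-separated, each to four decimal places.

0.2390 0.8250 -0.3420

o_n = [0.4430, -0.5447, -0.7770]
J₁: ẑ×o_n = [0.5447, 0.4430, -0.0000], ω = ẑ
J2: z=[0.7660, 0.6428, 0.0000] o=[0.5142, -0.6128, 0.2600] → [-0.6666, 0.7944, 0.0980, 0.7660, 0.6428, 0.0000]
J3: z=[-0.6179, 0.7364, -0.2756] o=[0.6312, -0.7522, -0.3744] → [-0.2392, -0.1969, 0.0104, -0.6179, 0.7364, -0.2756]
q̇ = J⁺·V = [0.2390, 0.8250, -0.3420]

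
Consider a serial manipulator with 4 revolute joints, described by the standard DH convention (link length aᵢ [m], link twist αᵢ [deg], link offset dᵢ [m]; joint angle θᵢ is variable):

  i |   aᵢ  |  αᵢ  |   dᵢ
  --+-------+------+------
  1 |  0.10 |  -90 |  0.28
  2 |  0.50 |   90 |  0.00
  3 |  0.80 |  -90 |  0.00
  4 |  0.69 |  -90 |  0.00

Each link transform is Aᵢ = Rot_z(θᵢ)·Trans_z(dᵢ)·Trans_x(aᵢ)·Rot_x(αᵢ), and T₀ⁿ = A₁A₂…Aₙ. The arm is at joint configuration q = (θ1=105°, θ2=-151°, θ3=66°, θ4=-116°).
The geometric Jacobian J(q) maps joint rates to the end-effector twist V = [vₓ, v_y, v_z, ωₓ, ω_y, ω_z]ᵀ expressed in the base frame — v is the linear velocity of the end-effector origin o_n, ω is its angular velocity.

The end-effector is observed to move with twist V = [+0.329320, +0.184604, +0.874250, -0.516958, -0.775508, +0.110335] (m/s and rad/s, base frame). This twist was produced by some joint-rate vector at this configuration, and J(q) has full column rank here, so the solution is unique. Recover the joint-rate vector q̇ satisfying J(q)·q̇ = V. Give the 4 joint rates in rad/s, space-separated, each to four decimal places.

o_n = [-0.2281, -0.9048, 0.0781]
J₁: ẑ×o_n = [0.9048, -0.2281, 0.0000], ω = ẑ
J2: z=[-0.9659, -0.2588, 0.0000] o=[-0.0259, 0.0966, 0.2800] → [0.0523, -0.1950, 0.9150, -0.9659, -0.2588, 0.0000]
J3: z=[0.1255, -0.4683, -0.8746] o=[0.0873, -0.3258, 0.5224] → [-0.2984, 0.3316, -0.2204, 0.1255, -0.4683, -0.8746]
J4: z=[-0.5997, 0.6665, -0.4429] o=[-0.5450, -0.7899, 0.6802] → [-0.4522, -0.5014, -0.1423, -0.5997, 0.6665, -0.4429]
q̇ = J⁺·V = [0.1180, 0.9380, 0.3050, -0.5850]

0.1180 0.9380 0.3050 -0.5850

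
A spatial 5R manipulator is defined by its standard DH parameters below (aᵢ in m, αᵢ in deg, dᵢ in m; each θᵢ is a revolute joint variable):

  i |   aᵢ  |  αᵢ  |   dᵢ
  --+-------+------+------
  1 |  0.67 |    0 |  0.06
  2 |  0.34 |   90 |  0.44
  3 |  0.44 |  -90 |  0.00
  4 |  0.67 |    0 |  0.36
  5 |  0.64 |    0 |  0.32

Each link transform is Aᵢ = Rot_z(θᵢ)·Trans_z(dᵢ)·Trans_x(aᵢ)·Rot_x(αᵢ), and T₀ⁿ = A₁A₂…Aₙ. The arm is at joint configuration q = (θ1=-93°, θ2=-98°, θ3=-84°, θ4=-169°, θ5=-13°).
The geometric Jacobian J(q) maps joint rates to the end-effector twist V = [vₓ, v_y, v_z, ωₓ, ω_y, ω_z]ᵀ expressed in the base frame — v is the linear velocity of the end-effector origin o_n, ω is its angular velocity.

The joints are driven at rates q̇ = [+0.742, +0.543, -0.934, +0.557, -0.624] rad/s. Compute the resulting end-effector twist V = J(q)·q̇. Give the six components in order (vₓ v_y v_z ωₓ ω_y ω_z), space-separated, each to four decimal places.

o_n = [-0.9246, -0.3887, 1.4237]
J₁: ẑ×o_n = [0.3887, -0.9246, 0.0000], ω = ẑ
J2: z=[0.0000, 0.0000, 1.0000] o=[-0.0351, -0.6691, 0.0600] → [-0.2804, -0.8895, 0.0000, 0.0000, 0.0000, 1.0000]
J3: z=[0.1908, 0.9816, 0.0000] o=[-0.3688, -0.6042, 0.5000] → [0.9067, -0.1762, 0.5867, 0.1908, 0.9816, 0.0000]
J4: z=[-0.9762, 0.1898, 0.1045] o=[-0.4140, -0.5954, 0.0624] → [0.2367, 1.2756, -0.1049, -0.9762, 0.1898, 0.1045]
J5: z=[-0.9762, 0.1898, 0.1045] o=[-0.6735, -0.4147, 0.7541] → [0.1243, 0.6274, 0.0222, -0.9762, 0.1898, 0.1045]
V = J·q̇ = [-0.6564, -0.6854, -0.6202, -0.1128, -0.9296, 1.2780]

-0.6564 -0.6854 -0.6202 -0.1128 -0.9296 1.2780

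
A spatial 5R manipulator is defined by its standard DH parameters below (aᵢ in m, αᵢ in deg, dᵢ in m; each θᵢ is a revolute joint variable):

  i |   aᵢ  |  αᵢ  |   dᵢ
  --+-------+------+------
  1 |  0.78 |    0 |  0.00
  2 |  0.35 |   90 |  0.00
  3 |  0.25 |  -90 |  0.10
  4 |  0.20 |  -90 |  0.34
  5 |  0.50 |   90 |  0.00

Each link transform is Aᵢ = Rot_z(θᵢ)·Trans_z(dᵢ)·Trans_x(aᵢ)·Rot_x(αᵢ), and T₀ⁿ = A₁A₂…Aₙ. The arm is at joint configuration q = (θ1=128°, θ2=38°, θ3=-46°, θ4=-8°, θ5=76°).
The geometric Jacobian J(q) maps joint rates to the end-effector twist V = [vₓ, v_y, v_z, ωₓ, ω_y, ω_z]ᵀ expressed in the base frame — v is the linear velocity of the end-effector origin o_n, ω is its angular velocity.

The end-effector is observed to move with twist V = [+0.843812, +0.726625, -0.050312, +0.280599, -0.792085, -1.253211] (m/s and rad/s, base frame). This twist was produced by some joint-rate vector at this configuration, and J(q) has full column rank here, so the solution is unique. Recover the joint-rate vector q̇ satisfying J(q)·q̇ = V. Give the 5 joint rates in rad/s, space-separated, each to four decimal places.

-0.3650 -0.3940 -0.4640 -0.6770 0.2390

o_n = [-1.0662, 0.9099, -0.5093]
J₁: ẑ×o_n = [-0.9099, -1.0662, 0.0000], ω = ẑ
J2: z=[0.0000, 0.0000, 1.0000] o=[-0.4802, 0.6146, 0.0000] → [-0.2952, -0.5860, 0.0000, 0.0000, 0.0000, 1.0000]
J3: z=[0.2419, 0.9703, 0.0000] o=[-0.8198, 0.6993, 0.0000] → [-0.4942, 0.1232, 0.2900, 0.2419, 0.9703, 0.0000]
J4: z=[-0.6980, 0.1740, 0.6947] o=[-0.9641, 0.8384, -0.1798] → [-0.1070, -0.3009, -0.0321, -0.6980, 0.1740, 0.6947]
J5: z=[-0.3334, -0.9375, -0.1001] o=[-1.3282, 0.9578, -0.0861] → [0.3919, -0.1673, 0.2616, -0.3334, -0.9375, -0.1001]
q̇ = J⁺·V = [-0.3650, -0.3940, -0.4640, -0.6770, 0.2390]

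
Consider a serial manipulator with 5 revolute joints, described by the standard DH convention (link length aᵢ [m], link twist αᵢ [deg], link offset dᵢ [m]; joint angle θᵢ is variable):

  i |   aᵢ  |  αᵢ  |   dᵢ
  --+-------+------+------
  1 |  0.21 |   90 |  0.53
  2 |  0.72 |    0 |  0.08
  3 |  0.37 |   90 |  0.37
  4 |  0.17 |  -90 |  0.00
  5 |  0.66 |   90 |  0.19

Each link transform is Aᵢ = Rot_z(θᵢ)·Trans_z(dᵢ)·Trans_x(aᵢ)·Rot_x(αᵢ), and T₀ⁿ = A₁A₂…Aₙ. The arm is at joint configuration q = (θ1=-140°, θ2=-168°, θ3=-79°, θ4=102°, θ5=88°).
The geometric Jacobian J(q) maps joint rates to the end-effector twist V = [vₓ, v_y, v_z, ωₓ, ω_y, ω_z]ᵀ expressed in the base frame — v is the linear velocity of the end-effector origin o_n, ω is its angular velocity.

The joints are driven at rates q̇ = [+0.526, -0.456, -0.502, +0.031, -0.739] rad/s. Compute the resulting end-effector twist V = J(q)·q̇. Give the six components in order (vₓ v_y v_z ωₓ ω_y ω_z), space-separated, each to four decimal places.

-0.8345 0.7080 0.8658 0.7115 -0.4530 1.2035

o_n = [0.5016, 1.2033, 0.2551]
J₁: ẑ×o_n = [-1.2033, 0.5016, 0.0000], ω = ẑ
J2: z=[-0.6428, 0.7660, 0.0000] o=[-0.1609, -0.1350, 0.5300] → [-0.2105, -0.1767, -1.3677, -0.6428, 0.7660, 0.0000]
J3: z=[-0.6428, 0.7660, 0.0000] o=[0.3272, 0.3790, 0.3803] → [-0.0959, -0.0804, -0.6634, -0.6428, 0.7660, 0.0000]
J4: z=[-0.7051, -0.5917, 0.3907] o=[0.2001, 0.7554, 0.7209] → [0.1006, -0.2106, -0.1374, -0.7051, -0.5917, 0.3907]
J5: z=[-0.1591, -0.4049, -0.9004] o=[0.0827, 0.8739, 0.6884] → [0.4720, -0.4462, 0.1172, -0.1591, -0.4049, -0.9004]
V = J·q̇ = [-0.8345, 0.7080, 0.8658, 0.7115, -0.4530, 1.2035]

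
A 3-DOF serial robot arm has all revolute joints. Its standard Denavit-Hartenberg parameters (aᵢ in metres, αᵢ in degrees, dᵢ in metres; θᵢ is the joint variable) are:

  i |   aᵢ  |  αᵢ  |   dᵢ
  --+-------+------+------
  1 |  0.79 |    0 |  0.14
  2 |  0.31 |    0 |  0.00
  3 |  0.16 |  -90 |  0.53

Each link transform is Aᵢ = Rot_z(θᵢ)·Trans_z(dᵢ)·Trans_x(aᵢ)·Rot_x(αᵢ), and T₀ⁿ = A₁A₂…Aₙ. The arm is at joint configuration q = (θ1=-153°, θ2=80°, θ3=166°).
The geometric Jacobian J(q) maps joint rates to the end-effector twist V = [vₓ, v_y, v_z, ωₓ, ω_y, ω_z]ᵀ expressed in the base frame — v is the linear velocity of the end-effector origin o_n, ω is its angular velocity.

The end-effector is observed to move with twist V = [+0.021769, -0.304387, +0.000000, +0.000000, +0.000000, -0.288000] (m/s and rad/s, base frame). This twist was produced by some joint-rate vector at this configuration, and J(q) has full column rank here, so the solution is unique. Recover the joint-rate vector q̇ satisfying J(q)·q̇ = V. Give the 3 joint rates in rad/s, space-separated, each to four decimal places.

0.3680 -0.8950 0.2390

o_n = [-0.6216, -0.4953, 0.6700]
J₁: ẑ×o_n = [0.4953, -0.6216, 0.0000], ω = ẑ
J2: z=[0.0000, 0.0000, 1.0000] o=[-0.7039, -0.3587, 0.1400] → [0.1367, 0.0823, -0.0000, 0.0000, 0.0000, 1.0000]
J3: z=[0.0000, 0.0000, 1.0000] o=[-0.6133, -0.6551, 0.1400] → [-0.1598, -0.0084, 0.0000, 0.0000, 0.0000, 1.0000]
q̇ = J⁺·V = [0.3680, -0.8950, 0.2390]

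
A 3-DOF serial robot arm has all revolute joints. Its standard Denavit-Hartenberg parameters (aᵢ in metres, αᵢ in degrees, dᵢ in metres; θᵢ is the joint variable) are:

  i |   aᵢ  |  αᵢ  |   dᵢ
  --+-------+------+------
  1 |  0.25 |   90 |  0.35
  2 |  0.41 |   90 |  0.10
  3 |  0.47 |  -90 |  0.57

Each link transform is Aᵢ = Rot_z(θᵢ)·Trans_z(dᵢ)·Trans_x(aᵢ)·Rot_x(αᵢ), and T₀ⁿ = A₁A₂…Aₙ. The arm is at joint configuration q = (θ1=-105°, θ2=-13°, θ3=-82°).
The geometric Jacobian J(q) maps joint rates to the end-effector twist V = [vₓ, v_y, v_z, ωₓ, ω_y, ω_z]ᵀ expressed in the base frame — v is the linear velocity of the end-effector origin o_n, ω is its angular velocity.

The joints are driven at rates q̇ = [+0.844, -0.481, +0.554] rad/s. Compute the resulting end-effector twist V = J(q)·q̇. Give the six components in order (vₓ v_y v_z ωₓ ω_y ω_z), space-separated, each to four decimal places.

0.5392 0.2446 -0.2191 0.4969 -0.0041 0.3042

o_n = [0.2016, -0.6597, -0.3123]
J₁: ẑ×o_n = [0.6597, 0.2016, -0.0000], ω = ẑ
J2: z=[-0.9659, 0.2588, 0.0000] o=[-0.0647, -0.2415, 0.3500] → [-0.1714, -0.6398, 0.3350, -0.9659, 0.2588, 0.0000]
J3: z=[0.0582, 0.2173, -0.9744] o=[-0.2647, -0.6015, 0.2578] → [-0.1806, -0.4211, -0.1047, 0.0582, 0.2173, -0.9744]
V = J·q̇ = [0.5392, 0.2446, -0.2191, 0.4969, -0.0041, 0.3042]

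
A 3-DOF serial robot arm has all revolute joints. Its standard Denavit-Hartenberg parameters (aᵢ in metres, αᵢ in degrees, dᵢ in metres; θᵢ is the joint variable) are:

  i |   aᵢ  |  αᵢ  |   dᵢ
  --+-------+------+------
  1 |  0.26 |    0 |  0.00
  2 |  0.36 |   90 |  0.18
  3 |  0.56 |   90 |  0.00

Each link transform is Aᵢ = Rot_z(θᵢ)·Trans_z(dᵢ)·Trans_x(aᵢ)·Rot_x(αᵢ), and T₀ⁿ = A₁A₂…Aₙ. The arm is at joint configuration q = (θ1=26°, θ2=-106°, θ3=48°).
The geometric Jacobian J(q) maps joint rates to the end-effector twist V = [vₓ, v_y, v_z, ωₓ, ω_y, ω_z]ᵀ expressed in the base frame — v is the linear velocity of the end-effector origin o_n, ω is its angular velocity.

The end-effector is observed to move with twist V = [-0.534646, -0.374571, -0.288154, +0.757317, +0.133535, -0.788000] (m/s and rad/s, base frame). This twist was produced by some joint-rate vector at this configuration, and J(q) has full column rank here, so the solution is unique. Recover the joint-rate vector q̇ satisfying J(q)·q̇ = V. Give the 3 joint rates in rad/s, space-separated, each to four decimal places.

o_n = [0.3613, -0.6096, 0.5962]
J₁: ẑ×o_n = [0.6096, 0.3613, -0.0000], ω = ẑ
J2: z=[0.0000, 0.0000, 1.0000] o=[0.2337, 0.1140, 0.0000] → [0.7236, 0.1276, -0.0000, 0.0000, 0.0000, 1.0000]
J3: z=[-0.9848, -0.1736, 0.0000] o=[0.2962, -0.2406, 0.1800] → [-0.0723, 0.4098, 0.3747, -0.9848, -0.1736, 0.0000]
q̇ = J⁺·V = [0.1760, -0.9640, -0.7690]

0.1760 -0.9640 -0.7690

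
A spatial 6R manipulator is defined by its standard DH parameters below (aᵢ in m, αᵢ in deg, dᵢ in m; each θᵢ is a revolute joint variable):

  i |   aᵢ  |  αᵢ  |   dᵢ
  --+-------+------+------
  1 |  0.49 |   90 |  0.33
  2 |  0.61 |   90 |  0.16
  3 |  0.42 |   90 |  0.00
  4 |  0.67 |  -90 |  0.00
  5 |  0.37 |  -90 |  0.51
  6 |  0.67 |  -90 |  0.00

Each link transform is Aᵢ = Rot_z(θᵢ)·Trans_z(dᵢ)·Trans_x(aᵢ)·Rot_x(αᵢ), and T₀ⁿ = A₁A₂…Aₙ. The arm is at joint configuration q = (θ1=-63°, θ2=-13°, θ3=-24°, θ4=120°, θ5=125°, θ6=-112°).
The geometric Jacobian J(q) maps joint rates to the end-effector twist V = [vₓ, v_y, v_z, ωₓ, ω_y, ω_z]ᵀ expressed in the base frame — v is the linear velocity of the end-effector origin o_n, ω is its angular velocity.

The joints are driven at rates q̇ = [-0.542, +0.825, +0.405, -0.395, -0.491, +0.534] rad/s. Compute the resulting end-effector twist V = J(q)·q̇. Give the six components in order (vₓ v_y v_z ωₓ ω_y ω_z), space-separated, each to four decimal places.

-0.4353 0.4119 -0.3839 -0.3255 -0.7800 -0.9472

o_n = [-0.3671, -0.5990, 0.4040]
J₁: ẑ×o_n = [0.5990, -0.3671, 0.0000], ω = ẑ
J2: z=[-0.8910, -0.4540, 0.0000] o=[0.2225, -0.4366, 0.3300] → [-0.0336, 0.0660, -0.1230, -0.8910, -0.4540, 0.0000]
J3: z=[-0.1021, 0.2004, -0.9744] o=[0.3497, -1.0388, 0.1928] → [0.4709, 0.7201, 0.0988, -0.1021, 0.2004, -0.9744]
J4: z=[0.6341, 0.7679, 0.0915] o=[0.6717, -1.2944, 0.1065] → [0.1649, -0.2837, 1.2386, 0.6341, 0.7679, 0.0915]
J5: z=[-0.6128, 0.4267, 0.6652] o=[0.3556, -0.9742, -0.3901] → [0.0893, 0.0058, 0.0785, -0.6128, 0.4267, 0.6652]
J6: z=[0.7501, 0.0490, 0.6595] o=[-0.0489, -1.0907, 0.0787] → [-0.3084, -0.4539, 0.3844, 0.7501, 0.0490, 0.6595]
V = J·q̇ = [-0.4353, 0.4119, -0.3839, -0.3255, -0.7800, -0.9472]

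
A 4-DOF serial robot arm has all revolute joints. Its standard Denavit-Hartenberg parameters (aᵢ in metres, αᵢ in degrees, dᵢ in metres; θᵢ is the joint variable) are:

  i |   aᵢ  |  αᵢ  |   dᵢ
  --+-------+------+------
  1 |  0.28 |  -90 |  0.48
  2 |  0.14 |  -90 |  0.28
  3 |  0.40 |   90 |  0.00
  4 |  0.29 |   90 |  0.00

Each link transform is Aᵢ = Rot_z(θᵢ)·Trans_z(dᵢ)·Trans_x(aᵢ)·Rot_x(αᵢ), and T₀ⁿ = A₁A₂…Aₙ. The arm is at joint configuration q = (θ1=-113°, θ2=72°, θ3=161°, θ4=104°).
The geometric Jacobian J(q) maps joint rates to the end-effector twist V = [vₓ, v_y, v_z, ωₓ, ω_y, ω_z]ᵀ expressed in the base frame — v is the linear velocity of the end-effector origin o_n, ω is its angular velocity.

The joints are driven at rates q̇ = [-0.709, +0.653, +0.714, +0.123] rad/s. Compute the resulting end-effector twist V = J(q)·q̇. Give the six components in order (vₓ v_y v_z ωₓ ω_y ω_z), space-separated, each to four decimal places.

0.1767 -0.2564 0.2539 0.7545 0.4040 -0.9677

o_n = [0.1748, -0.0300, 0.5565]
J₁: ẑ×o_n = [0.0300, 0.1748, -0.0000], ω = ẑ
J2: z=[0.9205, -0.3907, 0.0000] o=[-0.1094, -0.2577, 0.4800] → [-0.0299, -0.0704, 0.3207, 0.9205, -0.3907, 0.0000]
J3: z=[0.3716, 0.8755, -0.3090] o=[0.1314, -0.4070, 0.3469] → [0.3000, -0.0913, 0.1021, 0.3716, 0.8755, -0.3090]
J4: z=[-0.9097, 0.2768, -0.3096] o=[0.0572, -0.2485, 0.7065] → [0.0261, -0.1729, -0.2314, -0.9097, 0.2768, -0.3096]
V = J·q̇ = [0.1767, -0.2564, 0.2539, 0.7545, 0.4040, -0.9677]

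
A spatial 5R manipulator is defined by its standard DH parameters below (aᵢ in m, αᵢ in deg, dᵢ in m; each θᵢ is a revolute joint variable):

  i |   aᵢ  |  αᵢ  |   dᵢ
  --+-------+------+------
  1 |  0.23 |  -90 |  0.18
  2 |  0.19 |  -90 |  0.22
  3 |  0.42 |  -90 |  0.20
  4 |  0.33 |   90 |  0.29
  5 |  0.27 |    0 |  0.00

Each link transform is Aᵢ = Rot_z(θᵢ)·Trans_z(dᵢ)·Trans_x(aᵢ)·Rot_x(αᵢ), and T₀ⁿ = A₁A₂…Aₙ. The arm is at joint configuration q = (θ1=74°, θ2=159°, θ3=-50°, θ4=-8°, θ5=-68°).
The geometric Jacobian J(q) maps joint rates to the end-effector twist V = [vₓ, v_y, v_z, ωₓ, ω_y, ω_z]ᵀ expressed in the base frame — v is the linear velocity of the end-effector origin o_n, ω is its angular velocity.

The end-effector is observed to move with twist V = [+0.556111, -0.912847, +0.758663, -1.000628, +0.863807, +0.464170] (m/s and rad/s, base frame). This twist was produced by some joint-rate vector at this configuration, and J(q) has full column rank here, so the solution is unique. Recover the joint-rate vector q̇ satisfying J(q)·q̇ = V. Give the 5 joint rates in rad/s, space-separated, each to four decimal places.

0.6430 0.6640 0.4810 -0.6920 -0.8550

o_n = [-0.9697, -0.3224, 0.1487]
J₁: ẑ×o_n = [0.3224, -0.9697, 0.0000], ω = ẑ
J2: z=[-0.9613, 0.2756, 0.0000] o=[0.0634, 0.2211, 0.1800] → [-0.0086, -0.0301, 0.8072, -0.9613, 0.2756, 0.0000]
J3: z=[-0.0988, -0.3445, 0.9336] o=[-0.1970, 0.1112, 0.1119] → [0.3921, -0.7178, -0.2234, -0.0988, -0.3445, 0.9336]
J4: z=[0.4208, -0.8646, -0.2745] o=[-0.5955, -0.1113, 0.2019] → [-0.0119, 0.1251, -0.4124, 0.4208, -0.8646, -0.2745]
J5: z=[0.0277, -0.2902, 0.9566] o=[-0.7727, -0.4973, 0.0899] → [-0.1844, -0.1901, -0.0523, 0.0277, -0.2902, 0.9566]
q̇ = J⁺·V = [0.6430, 0.6640, 0.4810, -0.6920, -0.8550]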